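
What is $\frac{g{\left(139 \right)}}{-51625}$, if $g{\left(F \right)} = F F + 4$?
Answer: $- \frac{773}{2065} \approx -0.37433$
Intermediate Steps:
$g{\left(F \right)} = 4 + F^{2}$ ($g{\left(F \right)} = F^{2} + 4 = 4 + F^{2}$)
$\frac{g{\left(139 \right)}}{-51625} = \frac{4 + 139^{2}}{-51625} = \left(4 + 19321\right) \left(- \frac{1}{51625}\right) = 19325 \left(- \frac{1}{51625}\right) = - \frac{773}{2065}$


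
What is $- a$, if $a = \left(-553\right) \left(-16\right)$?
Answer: $-8848$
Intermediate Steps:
$a = 8848$
$- a = \left(-1\right) 8848 = -8848$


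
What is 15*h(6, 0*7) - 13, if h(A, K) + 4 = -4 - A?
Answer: -223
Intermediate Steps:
h(A, K) = -8 - A (h(A, K) = -4 + (-4 - A) = -8 - A)
15*h(6, 0*7) - 13 = 15*(-8 - 1*6) - 13 = 15*(-8 - 6) - 13 = 15*(-14) - 13 = -210 - 13 = -223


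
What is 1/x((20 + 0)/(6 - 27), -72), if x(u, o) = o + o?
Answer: -1/144 ≈ -0.0069444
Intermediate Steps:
x(u, o) = 2*o
1/x((20 + 0)/(6 - 27), -72) = 1/(2*(-72)) = 1/(-144) = -1/144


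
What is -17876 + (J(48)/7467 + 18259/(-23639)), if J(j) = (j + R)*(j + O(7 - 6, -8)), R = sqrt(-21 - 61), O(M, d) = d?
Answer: -1051808949287/58837471 + 40*I*sqrt(82)/7467 ≈ -17877.0 + 0.048509*I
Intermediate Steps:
R = I*sqrt(82) (R = sqrt(-82) = I*sqrt(82) ≈ 9.0554*I)
J(j) = (-8 + j)*(j + I*sqrt(82)) (J(j) = (j + I*sqrt(82))*(j - 8) = (j + I*sqrt(82))*(-8 + j) = (-8 + j)*(j + I*sqrt(82)))
-17876 + (J(48)/7467 + 18259/(-23639)) = -17876 + ((48**2 - 8*48 - 8*I*sqrt(82) + I*48*sqrt(82))/7467 + 18259/(-23639)) = -17876 + ((2304 - 384 - 8*I*sqrt(82) + 48*I*sqrt(82))*(1/7467) + 18259*(-1/23639)) = -17876 + ((1920 + 40*I*sqrt(82))*(1/7467) - 18259/23639) = -17876 + ((640/2489 + 40*I*sqrt(82)/7467) - 18259/23639) = -17876 + (-30317691/58837471 + 40*I*sqrt(82)/7467) = -1051808949287/58837471 + 40*I*sqrt(82)/7467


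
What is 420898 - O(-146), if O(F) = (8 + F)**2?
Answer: 401854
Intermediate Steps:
420898 - O(-146) = 420898 - (8 - 146)**2 = 420898 - 1*(-138)**2 = 420898 - 1*19044 = 420898 - 19044 = 401854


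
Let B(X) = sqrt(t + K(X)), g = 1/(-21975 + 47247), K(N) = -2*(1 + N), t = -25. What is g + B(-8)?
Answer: 1/25272 + I*sqrt(11) ≈ 3.957e-5 + 3.3166*I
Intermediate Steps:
K(N) = -2 - 2*N
g = 1/25272 ≈ 3.9569e-5
B(X) = sqrt(-27 - 2*X) (B(X) = sqrt(-25 + (-2 - 2*X)) = sqrt(-27 - 2*X))
g + B(-8) = 1/25272 + sqrt(-27 - 2*(-8)) = 1/25272 + sqrt(-27 + 16) = 1/25272 + sqrt(-11) = 1/25272 + I*sqrt(11)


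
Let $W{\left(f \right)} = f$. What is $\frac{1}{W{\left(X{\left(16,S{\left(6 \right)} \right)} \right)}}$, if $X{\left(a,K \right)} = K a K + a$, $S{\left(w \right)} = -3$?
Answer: $\frac{1}{160} \approx 0.00625$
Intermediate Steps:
$X{\left(a,K \right)} = a + a K^{2}$ ($X{\left(a,K \right)} = a K^{2} + a = a + a K^{2}$)
$\frac{1}{W{\left(X{\left(16,S{\left(6 \right)} \right)} \right)}} = \frac{1}{16 \left(1 + \left(-3\right)^{2}\right)} = \frac{1}{16 \left(1 + 9\right)} = \frac{1}{16 \cdot 10} = \frac{1}{160}$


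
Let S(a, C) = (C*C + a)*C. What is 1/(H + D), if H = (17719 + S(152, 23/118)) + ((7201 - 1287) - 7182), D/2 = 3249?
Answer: 1643032/37754631839 ≈ 4.3519e-5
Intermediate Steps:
D = 6498 (D = 2*3249 = 6498)
S(a, C) = C*(a + C²) (S(a, C) = (C² + a)*C = (a + C²)*C = C*(a + C²))
H = 27078209903/1643032 (H = (17719 + (23/118)*(152 + (23/118)²)) + ((7201 - 1287) - 7182) = (17719 + (23*(1/118))*(152 + (23*(1/118))²)) + (5914 - 7182) = (17719 + 23*(152 + (23/118)²)/118) - 1268 = (17719 + 23*(152 + 529/13924)/118) - 1268 = (17719 + (23/118)*(2116977/13924)) - 1268 = (17719 + 48690471/1643032) - 1268 = 29161574479/1643032 - 1268 = 27078209903/1643032 ≈ 16481.)
1/(H + D) = 1/(27078209903/1643032 + 6498) = 1/(37754631839/1643032) = 1643032/37754631839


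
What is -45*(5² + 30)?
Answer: -2475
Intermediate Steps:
-45*(5² + 30) = -45*(25 + 30) = -45*55 = -2475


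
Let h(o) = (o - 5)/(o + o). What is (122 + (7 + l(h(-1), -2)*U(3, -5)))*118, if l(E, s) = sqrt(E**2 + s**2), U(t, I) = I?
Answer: 15222 - 590*sqrt(13) ≈ 13095.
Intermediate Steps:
h(o) = (-5 + o)/(2*o) (h(o) = (-5 + o)/((2*o)) = (-5 + o)*(1/(2*o)) = (-5 + o)/(2*o))
(122 + (7 + l(h(-1), -2)*U(3, -5)))*118 = (122 + (7 + sqrt(((1/2)*(-5 - 1)/(-1))**2 + (-2)**2)*(-5)))*118 = (122 + (7 + sqrt(((1/2)*(-1)*(-6))**2 + 4)*(-5)))*118 = (122 + (7 + sqrt(3**2 + 4)*(-5)))*118 = (122 + (7 + sqrt(9 + 4)*(-5)))*118 = (122 + (7 + sqrt(13)*(-5)))*118 = (122 + (7 - 5*sqrt(13)))*118 = (129 - 5*sqrt(13))*118 = 15222 - 590*sqrt(13)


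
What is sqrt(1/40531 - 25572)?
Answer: 7*I*sqrt(857320588289)/40531 ≈ 159.91*I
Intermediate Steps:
sqrt(1/40531 - 25572) = sqrt(-1036458731/40531) = 7*I*sqrt(857320588289)/40531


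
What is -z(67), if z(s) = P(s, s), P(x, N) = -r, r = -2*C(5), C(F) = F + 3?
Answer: -16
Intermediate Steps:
C(F) = 3 + F
r = -16 (r = -2*(3 + 5) = -2*8 = -16)
P(x, N) = 16 (P(x, N) = -1*(-16) = 16)
z(s) = 16
-z(67) = -1*16 = -16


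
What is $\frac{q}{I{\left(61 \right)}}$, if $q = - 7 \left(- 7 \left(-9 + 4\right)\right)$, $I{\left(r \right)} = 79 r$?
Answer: $- \frac{245}{4819} \approx -0.05084$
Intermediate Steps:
$q = -245$ ($q = - 7 \left(\left(-7\right) \left(-5\right)\right) = \left(-7\right) 35 = -245$)
$\frac{q}{I{\left(61 \right)}} = - \frac{245}{79 \cdot 61} = - \frac{245}{4819}$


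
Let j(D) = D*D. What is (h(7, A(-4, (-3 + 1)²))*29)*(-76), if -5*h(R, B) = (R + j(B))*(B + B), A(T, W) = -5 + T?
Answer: -3491136/5 ≈ -6.9823e+5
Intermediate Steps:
j(D) = D²
h(R, B) = -2*B*(R + B²)/5 (h(R, B) = -(R + B²)*(B + B)/5 = -(R + B²)*2*B/5 = -2*B*(R + B²)/5)
(h(7, A(-4, (-3 + 1)²))*29)*(-76) = (-2*(-5 - 4)*(7 + (-5 - 4)²)/5*29)*(-76) = (-⅖*(-9)*(7 + (-9)²)*29)*(-76) = (-⅖*(-9)*(7 + 81)*29)*(-76) = (-⅖*(-9)*88*29)*(-76) = ((1584/5)*29)*(-76) = (45936/5)*(-76) = -3491136/5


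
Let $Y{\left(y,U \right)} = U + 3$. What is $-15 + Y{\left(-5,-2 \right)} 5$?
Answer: $-10$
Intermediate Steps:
$Y{\left(y,U \right)} = 3 + U$
$-15 + Y{\left(-5,-2 \right)} 5 = -15 + \left(3 - 2\right) 5 = -15 + 1 \cdot 5 = -15 + 5 = -10$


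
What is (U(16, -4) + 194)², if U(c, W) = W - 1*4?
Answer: 34596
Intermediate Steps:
U(c, W) = -4 + W (U(c, W) = W - 4 = -4 + W)
(U(16, -4) + 194)² = ((-4 - 4) + 194)² = (-8 + 194)² = 186² = 34596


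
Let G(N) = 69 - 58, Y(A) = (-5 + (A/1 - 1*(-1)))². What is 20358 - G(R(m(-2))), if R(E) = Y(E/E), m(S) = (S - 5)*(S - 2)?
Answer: 20347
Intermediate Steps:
m(S) = (-5 + S)*(-2 + S)
Y(A) = (-4 + A)² (Y(A) = (-5 + (A*1 + 1))² = (-5 + (A + 1))² = (-5 + (1 + A))² = (-4 + A)²)
R(E) = 9 (R(E) = (-4 + E/E)² = (-4 + 1)² = (-3)² = 9)
G(N) = 11
20358 - G(R(m(-2))) = 20358 - 1*11 = 20358 - 11 = 20347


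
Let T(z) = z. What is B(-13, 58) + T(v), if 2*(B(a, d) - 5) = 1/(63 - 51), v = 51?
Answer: 1345/24 ≈ 56.042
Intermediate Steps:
B(a, d) = 121/24 (B(a, d) = 5 + 1/(2*(63 - 51)) = 5 + (½)/12 = 5 + (½)*(1/12) = 5 + 1/24 = 121/24)
B(-13, 58) + T(v) = 121/24 + 51 = 1345/24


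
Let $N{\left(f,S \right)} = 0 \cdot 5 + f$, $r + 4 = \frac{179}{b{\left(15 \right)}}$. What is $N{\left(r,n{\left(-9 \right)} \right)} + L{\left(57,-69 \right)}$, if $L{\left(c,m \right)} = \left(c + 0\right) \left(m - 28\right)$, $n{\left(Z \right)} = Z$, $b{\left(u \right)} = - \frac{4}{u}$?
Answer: $- \frac{24817}{4} \approx -6204.3$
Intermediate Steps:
$L{\left(c,m \right)} = c \left(-28 + m\right)$
$r = - \frac{2701}{4}$ ($r = -4 + \frac{179}{\left(-4\right) \frac{1}{15}} = -4 + \frac{179}{- \frac{4}{15}} = -4 + 179 \left(- \frac{15}{4}\right) = -4 - \frac{2685}{4} = - \frac{2701}{4} \approx -675.25$)
$N{\left(f,S \right)} = f$ ($N{\left(f,S \right)} = 0 + f = f$)
$N{\left(r,n{\left(-9 \right)} \right)} + L{\left(57,-69 \right)} = - \frac{2701}{4} + 57 \left(-28 - 69\right) = - \frac{2701}{4} + 57 \left(-97\right) = - \frac{2701}{4} - 5529 = - \frac{24817}{4}$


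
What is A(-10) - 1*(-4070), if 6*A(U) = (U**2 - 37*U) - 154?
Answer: 12368/3 ≈ 4122.7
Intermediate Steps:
A(U) = -77/3 - 37*U/6 + U**2/6 (A(U) = ((U**2 - 37*U) - 154)/6 = (-154 + U**2 - 37*U)/6 = -77/3 - 37*U/6 + U**2/6)
A(-10) - 1*(-4070) = (-77/3 - 37/6*(-10) + (1/6)*(-10)**2) - 1*(-4070) = (-77/3 + 185/3 + (1/6)*100) + 4070 = (-77/3 + 185/3 + 50/3) + 4070 = 158/3 + 4070 = 12368/3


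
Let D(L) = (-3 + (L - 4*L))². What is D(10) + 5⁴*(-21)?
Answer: -12036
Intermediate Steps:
D(L) = (-3 - 3*L)²
D(10) + 5⁴*(-21) = 9*(1 + 10)² + 5⁴*(-21) = 9*11² + 625*(-21) = 9*121 - 13125 = 1089 - 13125 = -12036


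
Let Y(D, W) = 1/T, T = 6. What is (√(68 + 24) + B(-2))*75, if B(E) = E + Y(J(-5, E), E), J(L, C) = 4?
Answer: -275/2 + 150*√23 ≈ 581.88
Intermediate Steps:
Y(D, W) = ⅙ (Y(D, W) = 1/6 = ⅙)
B(E) = ⅙ + E (B(E) = E + ⅙ = ⅙ + E)
(√(68 + 24) + B(-2))*75 = (√(68 + 24) + (⅙ - 2))*75 = (√92 - 11/6)*75 = (2*√23 - 11/6)*75 = (-11/6 + 2*√23)*75 = -275/2 + 150*√23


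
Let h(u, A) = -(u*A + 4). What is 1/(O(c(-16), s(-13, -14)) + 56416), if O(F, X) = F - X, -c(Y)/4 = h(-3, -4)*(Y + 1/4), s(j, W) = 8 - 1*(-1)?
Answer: 1/55399 ≈ 1.8051e-5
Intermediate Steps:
h(u, A) = -4 - A*u (h(u, A) = -(A*u + 4) = -(4 + A*u) = -4 - A*u)
s(j, W) = 9 (s(j, W) = 8 + 1 = 9)
c(Y) = 16 + 64*Y (c(Y) = -4*(-4 - 1*(-4)*(-3))*(Y + 1/4) = -4*(-4 - 12)*(Y + 1/4) = -(-64)*(1/4 + Y) = -4*(-4 - 16*Y) = 16 + 64*Y)
1/(O(c(-16), s(-13, -14)) + 56416) = 1/(((16 + 64*(-16)) - 1*9) + 56416) = 1/(((16 - 1024) - 9) + 56416) = 1/((-1008 - 9) + 56416) = 1/(-1017 + 56416) = 1/55399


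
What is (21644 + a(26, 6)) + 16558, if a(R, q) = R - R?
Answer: 38202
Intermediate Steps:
a(R, q) = 0
(21644 + a(26, 6)) + 16558 = (21644 + 0) + 16558 = 21644 + 16558 = 38202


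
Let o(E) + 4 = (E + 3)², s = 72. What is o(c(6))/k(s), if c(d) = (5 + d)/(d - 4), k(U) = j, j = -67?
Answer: -273/268 ≈ -1.0187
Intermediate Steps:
k(U) = -67
c(d) = (5 + d)/(-4 + d)
o(E) = -4 + (3 + E)² (o(E) = -4 + (E + 3)² = -4 + (3 + E)²)
o(c(6))/k(s) = (-4 + (3 + (5 + 6)/(-4 + 6))²)/(-67) = (-4 + (3 + 11/2)²)*(-1/67) = (-4 + (17/2)²)*(-1/67) = (-4 + 289/4)*(-1/67) = (273/4)*(-1/67) = -273/268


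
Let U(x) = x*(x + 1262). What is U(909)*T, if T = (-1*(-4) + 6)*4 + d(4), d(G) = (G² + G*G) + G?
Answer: 149981364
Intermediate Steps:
U(x) = x*(1262 + x)
d(G) = G + 2*G² (d(G) = (G² + G²) + G = 2*G² + G = G + 2*G²)
T = 76 (T = (-1*(-4) + 6)*4 + 4*(1 + 2*4) = (4 + 6)*4 + 4*(1 + 8) = 10*4 + 4*9 = 40 + 36 = 76)
U(909)*T = (909*(1262 + 909))*76 = (909*2171)*76 = 1973439*76 = 149981364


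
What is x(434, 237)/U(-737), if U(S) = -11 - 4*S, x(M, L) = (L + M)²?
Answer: 40931/267 ≈ 153.30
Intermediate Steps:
x(434, 237)/U(-737) = (237 + 434)²/(-11 - 4*(-737)) = 671²/(-11 + 2948) = 450241/2937 = 450241*(1/2937) = 40931/267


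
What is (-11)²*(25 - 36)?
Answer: -1331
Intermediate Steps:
(-11)²*(25 - 36) = 121*(-11) = -1331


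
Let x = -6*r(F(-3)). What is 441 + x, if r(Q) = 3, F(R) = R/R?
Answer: 423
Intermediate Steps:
F(R) = 1
x = -18 (x = -6*3 = -18)
441 + x = 441 - 18 = 423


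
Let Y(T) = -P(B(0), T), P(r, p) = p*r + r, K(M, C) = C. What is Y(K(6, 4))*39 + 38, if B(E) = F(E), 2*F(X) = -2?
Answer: 233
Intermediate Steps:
F(X) = -1 (F(X) = (½)*(-2) = -1)
B(E) = -1
P(r, p) = r + p*r
Y(T) = 1 + T (Y(T) = -(-1)*(1 + T) = -(-1 - T) = 1 + T)
Y(K(6, 4))*39 + 38 = (1 + 4)*39 + 38 = 5*39 + 38 = 195 + 38 = 233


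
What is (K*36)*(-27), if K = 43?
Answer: -41796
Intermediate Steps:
(K*36)*(-27) = (43*36)*(-27) = 1548*(-27) = -41796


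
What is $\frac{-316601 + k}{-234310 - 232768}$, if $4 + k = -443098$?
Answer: $\frac{759703}{467078} \approx 1.6265$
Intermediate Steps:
$k = -443102$ ($k = -4 - 443098 = -443102$)
$\frac{-316601 + k}{-234310 - 232768} = \frac{-316601 - 443102}{-234310 - 232768} = - \frac{759703}{-467078} = \left(-759703\right) \left(- \frac{1}{467078}\right) = \frac{759703}{467078}$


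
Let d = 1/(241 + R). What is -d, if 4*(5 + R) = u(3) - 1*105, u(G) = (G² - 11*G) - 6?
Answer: -4/809 ≈ -0.0049444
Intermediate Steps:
u(G) = -6 + G² - 11*G
R = -155/4 (R = -5 + ((-6 + 3² - 11*3) - 1*105)/4 = -5 + ((-6 + 9 - 33) - 105)/4 = -5 + (-30 - 105)/4 = -5 + (¼)*(-135) = -5 - 135/4 = -155/4 ≈ -38.750)
d = 4/809 (d = 1/(241 - 155/4) = 1/(809/4) = 4/809 ≈ 0.0049444)
-d = -1*4/809 = -4/809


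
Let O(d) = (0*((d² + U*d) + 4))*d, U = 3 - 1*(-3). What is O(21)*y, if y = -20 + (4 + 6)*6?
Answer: 0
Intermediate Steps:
U = 6 (U = 3 + 3 = 6)
O(d) = 0 (O(d) = (0*((d² + 6*d) + 4))*d = (0*(4 + d² + 6*d))*d = 0*d = 0)
y = 40 (y = -20 + 10*6 = -20 + 60 = 40)
O(21)*y = 0*40 = 0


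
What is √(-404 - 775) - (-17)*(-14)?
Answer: -238 + 3*I*√131 ≈ -238.0 + 34.337*I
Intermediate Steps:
√(-404 - 775) - (-17)*(-14) = √(-1179) - 1*238 = 3*I*√131 - 238 = -238 + 3*I*√131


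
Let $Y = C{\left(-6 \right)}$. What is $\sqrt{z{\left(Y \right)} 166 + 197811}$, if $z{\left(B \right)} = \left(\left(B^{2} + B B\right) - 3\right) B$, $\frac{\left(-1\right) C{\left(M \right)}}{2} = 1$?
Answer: $\sqrt{196151} \approx 442.89$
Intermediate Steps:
$C{\left(M \right)} = -2$ ($C{\left(M \right)} = \left(-2\right) 1 = -2$)
$Y = -2$
$z{\left(B \right)} = B \left(-3 + 2 B^{2}\right)$ ($z{\left(B \right)} = \left(\left(B^{2} + B^{2}\right) - 3\right) B = \left(2 B^{2} - 3\right) B = \left(-3 + 2 B^{2}\right) B = B \left(-3 + 2 B^{2}\right)$)
$\sqrt{z{\left(Y \right)} 166 + 197811} = \sqrt{- 2 \left(-3 + 2 \left(-2\right)^{2}\right) 166 + 197811} = \sqrt{- 2 \left(-3 + 2 \cdot 4\right) 166 + 197811} = \sqrt{- 2 \left(-3 + 8\right) 166 + 197811} = \sqrt{\left(-2\right) 5 \cdot 166 + 197811} = \sqrt{\left(-10\right) 166 + 197811} = \sqrt{-1660 + 197811} = \sqrt{196151}$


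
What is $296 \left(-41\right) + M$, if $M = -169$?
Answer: $-12305$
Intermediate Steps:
$296 \left(-41\right) + M = 296 \left(-41\right) - 169 = -12136 - 169 = -12305$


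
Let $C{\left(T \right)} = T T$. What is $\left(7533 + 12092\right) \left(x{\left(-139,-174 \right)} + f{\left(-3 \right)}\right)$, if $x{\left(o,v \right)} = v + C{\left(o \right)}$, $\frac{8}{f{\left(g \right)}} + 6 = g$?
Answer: $\frac{3381681875}{9} \approx 3.7574 \cdot 10^{8}$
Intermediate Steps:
$C{\left(T \right)} = T^{2}$
$f{\left(g \right)} = \frac{8}{-6 + g}$
$x{\left(o,v \right)} = v + o^{2}$
$\left(7533 + 12092\right) \left(x{\left(-139,-174 \right)} + f{\left(-3 \right)}\right) = \left(7533 + 12092\right) \left(\left(-174 + \left(-139\right)^{2}\right) + \frac{8}{-6 - 3}\right) = 19625 \left(\left(-174 + 19321\right) + \frac{8}{-9}\right) = 19625 \left(19147 + 8 \left(- \frac{1}{9}\right)\right) = 19625 \left(19147 - \frac{8}{9}\right) = 19625 \cdot \frac{172315}{9} = \frac{3381681875}{9}$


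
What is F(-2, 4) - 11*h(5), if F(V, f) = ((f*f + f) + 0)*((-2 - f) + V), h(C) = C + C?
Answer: -270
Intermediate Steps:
h(C) = 2*C
F(V, f) = (f + f**2)*(-2 + V - f) (F(V, f) = ((f**2 + f) + 0)*(-2 + V - f) = ((f + f**2) + 0)*(-2 + V - f) = (f + f**2)*(-2 + V - f))
F(-2, 4) - 11*h(5) = 4*(-2 - 2 - 1*4**2 - 3*4 - 2*4) - 22*5 = 4*(-2 - 2 - 1*16 - 12 - 8) - 11*10 = 4*(-2 - 2 - 16 - 12 - 8) - 110 = 4*(-40) - 110 = -160 - 110 = -270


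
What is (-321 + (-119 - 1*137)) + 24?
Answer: -553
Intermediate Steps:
(-321 + (-119 - 1*137)) + 24 = (-321 + (-119 - 137)) + 24 = (-321 - 256) + 24 = -577 + 24 = -553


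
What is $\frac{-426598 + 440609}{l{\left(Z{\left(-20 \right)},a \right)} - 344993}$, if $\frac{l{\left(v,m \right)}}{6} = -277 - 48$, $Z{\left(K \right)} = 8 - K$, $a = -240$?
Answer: $- \frac{14011}{346943} \approx -0.040384$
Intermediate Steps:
$l{\left(v,m \right)} = -1950$ ($l{\left(v,m \right)} = 6 \left(-277 - 48\right) = 6 \left(-325\right) = -1950$)
$\frac{-426598 + 440609}{l{\left(Z{\left(-20 \right)},a \right)} - 344993} = \frac{-426598 + 440609}{-1950 - 344993} = \frac{14011}{-346943} = 14011 \left(- \frac{1}{346943}\right) = - \frac{14011}{346943}$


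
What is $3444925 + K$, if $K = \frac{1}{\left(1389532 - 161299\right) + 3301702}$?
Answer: $\frac{15605286329876}{4529935} \approx 3.4449 \cdot 10^{6}$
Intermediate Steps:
$K = \frac{1}{4529935}$ ($K = \frac{1}{1228233 + 3301702} = \frac{1}{4529935} \approx 2.2075 \cdot 10^{-7}$)
$3444925 + K = 3444925 + \frac{1}{4529935} = \frac{15605286329876}{4529935}$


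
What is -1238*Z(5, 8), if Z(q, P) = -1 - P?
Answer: 11142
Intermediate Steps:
-1238*Z(5, 8) = -1238*(-1 - 1*8) = -1238*(-1 - 8) = -1238*(-9) = 11142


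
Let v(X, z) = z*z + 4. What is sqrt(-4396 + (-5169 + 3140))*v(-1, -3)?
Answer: 65*I*sqrt(257) ≈ 1042.0*I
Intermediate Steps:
v(X, z) = 4 + z**2 (v(X, z) = z**2 + 4 = 4 + z**2)
sqrt(-4396 + (-5169 + 3140))*v(-1, -3) = sqrt(-4396 + (-5169 + 3140))*(4 + (-3)**2) = sqrt(-4396 - 2029)*(4 + 9) = sqrt(-6425)*13 = (5*I*sqrt(257))*13 = 65*I*sqrt(257)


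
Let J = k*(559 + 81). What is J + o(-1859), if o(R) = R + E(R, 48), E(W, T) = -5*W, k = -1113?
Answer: -704884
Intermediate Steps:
J = -712320 (J = -1113*(559 + 81) = -1113*640 = -712320)
o(R) = -4*R (o(R) = R - 5*R = -4*R)
J + o(-1859) = -712320 - 4*(-1859) = -712320 + 7436 = -704884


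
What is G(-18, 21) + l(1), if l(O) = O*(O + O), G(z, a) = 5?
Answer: 7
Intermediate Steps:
l(O) = 2*O**2 (l(O) = O*(2*O) = 2*O**2)
G(-18, 21) + l(1) = 5 + 2*1**2 = 5 + 2*1 = 5 + 2 = 7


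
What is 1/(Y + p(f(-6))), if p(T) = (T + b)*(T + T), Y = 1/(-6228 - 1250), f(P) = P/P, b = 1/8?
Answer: 14956/33649 ≈ 0.44447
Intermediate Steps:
b = ⅛ ≈ 0.12500
f(P) = 1
Y = -1/7478 (Y = 1/(-7478) = -1/7478 ≈ -0.00013373)
p(T) = 2*T*(⅛ + T) (p(T) = (T + ⅛)*(T + T) = (⅛ + T)*(2*T) = 2*T*(⅛ + T))
1/(Y + p(f(-6))) = 1/(-1/7478 + (¼)*1*(1 + 8*1)) = 1/(-1/7478 + (¼)*1*(1 + 8)) = 1/(-1/7478 + (¼)*1*9) = 1/(-1/7478 + 9/4) = 1/(33649/14956) = 14956/33649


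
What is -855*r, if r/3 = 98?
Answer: -251370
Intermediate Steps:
r = 294 (r = 3*98 = 294)
-855*r = -855*294 = -251370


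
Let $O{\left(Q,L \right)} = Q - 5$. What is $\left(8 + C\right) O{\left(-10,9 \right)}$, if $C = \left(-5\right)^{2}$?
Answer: $-495$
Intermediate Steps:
$O{\left(Q,L \right)} = -5 + Q$ ($O{\left(Q,L \right)} = Q - 5 = -5 + Q$)
$C = 25$
$\left(8 + C\right) O{\left(-10,9 \right)} = \left(8 + 25\right) \left(-5 - 10\right) = 33 \left(-15\right) = -495$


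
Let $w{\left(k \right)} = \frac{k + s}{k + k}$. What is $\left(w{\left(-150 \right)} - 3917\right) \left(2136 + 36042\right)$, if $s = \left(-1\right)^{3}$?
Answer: $- \frac{7476200487}{50} \approx -1.4952 \cdot 10^{8}$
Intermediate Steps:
$s = -1$
$w{\left(k \right)} = \frac{-1 + k}{2 k}$ ($w{\left(k \right)} = \frac{k - 1}{k + k} = \frac{-1 + k}{2 k}$)
$\left(w{\left(-150 \right)} - 3917\right) \left(2136 + 36042\right) = \left(\frac{-1 - 150}{2 \left(-150\right)} - 3917\right) \left(2136 + 36042\right) = \left(\frac{1}{2} \left(- \frac{1}{150}\right) \left(-151\right) - 3917\right) 38178 = \left(\frac{151}{300} - 3917\right) 38178 = \left(- \frac{1174949}{300}\right) 38178 = - \frac{7476200487}{50}$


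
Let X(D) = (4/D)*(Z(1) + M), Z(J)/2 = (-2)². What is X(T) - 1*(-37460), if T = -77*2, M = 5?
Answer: 2884394/77 ≈ 37460.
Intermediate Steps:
Z(J) = 8 (Z(J) = 2*(-2)² = 2*4 = 8)
T = -154
X(D) = 52/D (X(D) = (4/D)*(8 + 5) = (4/D)*13 = 52/D)
X(T) - 1*(-37460) = 52/(-154) - 1*(-37460) = 52*(-1/154) + 37460 = -26/77 + 37460 = 2884394/77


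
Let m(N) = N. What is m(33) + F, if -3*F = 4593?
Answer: -1498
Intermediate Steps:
F = -1531 (F = -⅓*4593 = -1531)
m(33) + F = 33 - 1531 = -1498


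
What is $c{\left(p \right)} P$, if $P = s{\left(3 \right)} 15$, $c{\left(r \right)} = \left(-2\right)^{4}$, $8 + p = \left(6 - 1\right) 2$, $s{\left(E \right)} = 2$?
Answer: $480$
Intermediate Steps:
$p = 2$ ($p = -8 + \left(6 - 1\right) 2 = -8 + 5 \cdot 2 = -8 + 10 = 2$)
$c{\left(r \right)} = 16$
$P = 30$ ($P = 2 \cdot 15 = 30$)
$c{\left(p \right)} P = 16 \cdot 30 = 480$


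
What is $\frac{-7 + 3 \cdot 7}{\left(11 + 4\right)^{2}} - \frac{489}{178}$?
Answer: $- \frac{107533}{40050} \approx -2.685$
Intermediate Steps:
$\frac{-7 + 3 \cdot 7}{\left(11 + 4\right)^{2}} - \frac{489}{178} = \frac{-7 + 21}{15^{2}} - \frac{489}{178} = \frac{14}{225} - \frac{489}{178} = - \frac{107533}{40050}$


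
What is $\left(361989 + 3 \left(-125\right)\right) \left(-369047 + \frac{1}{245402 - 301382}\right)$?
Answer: $- \frac{1245112402195409}{9330} \approx -1.3345 \cdot 10^{11}$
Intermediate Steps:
$\left(361989 + 3 \left(-125\right)\right) \left(-369047 + \frac{1}{245402 - 301382}\right) = \left(361989 - 375\right) \left(-369047 + \frac{1}{-55980}\right) = 361614 \left(-369047 - \frac{1}{55980}\right) = 361614 \left(- \frac{20659251061}{55980}\right) = - \frac{1245112402195409}{9330}$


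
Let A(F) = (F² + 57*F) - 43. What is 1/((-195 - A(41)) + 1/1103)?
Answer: -1103/4599509 ≈ -0.00023981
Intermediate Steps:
A(F) = -43 + F² + 57*F
1/((-195 - A(41)) + 1/1103) = 1/((-195 - (-43 + 41² + 57*41)) + 1/1103) = 1/((-195 - (-43 + 1681 + 2337)) + 1/1103) = 1/((-195 - 1*3975) + 1/1103) = 1/((-195 - 3975) + 1/1103) = 1/(-4170 + 1/1103) = 1/(-4599509/1103) = -1103/4599509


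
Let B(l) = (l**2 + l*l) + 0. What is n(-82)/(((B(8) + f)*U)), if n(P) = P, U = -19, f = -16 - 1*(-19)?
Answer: 82/2489 ≈ 0.032945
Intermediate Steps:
f = 3 (f = -16 + 19 = 3)
B(l) = 2*l**2 (B(l) = (l**2 + l**2) + 0 = 2*l**2 + 0 = 2*l**2)
n(-82)/(((B(8) + f)*U)) = -82*(-1/(19*(2*8**2 + 3))) = -82*(-1/(19*(2*64 + 3))) = -82*(-1/(19*(128 + 3))) = -82/(131*(-19)) = -82/(-2489) = -82*(-1/2489) = 82/2489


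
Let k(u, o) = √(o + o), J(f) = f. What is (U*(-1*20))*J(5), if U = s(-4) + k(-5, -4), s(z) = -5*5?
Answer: 2500 - 200*I*√2 ≈ 2500.0 - 282.84*I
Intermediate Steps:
k(u, o) = √2*√o (k(u, o) = √(2*o) = √2*√o)
s(z) = -25
U = -25 + 2*I*√2 (U = -25 + √2*√(-4) = -25 + √2*(2*I) = -25 + 2*I*√2 ≈ -25.0 + 2.8284*I)
(U*(-1*20))*J(5) = ((-25 + 2*I*√2)*(-1*20))*5 = ((-25 + 2*I*√2)*(-20))*5 = (500 - 40*I*√2)*5 = 2500 - 200*I*√2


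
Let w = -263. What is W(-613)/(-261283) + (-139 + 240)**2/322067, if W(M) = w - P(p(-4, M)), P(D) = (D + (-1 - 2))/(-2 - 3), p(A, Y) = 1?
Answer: 13750901654/420753159805 ≈ 0.032682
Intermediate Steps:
P(D) = 3/5 - D/5 (P(D) = (D - 3)/(-5) = (-3 + D)*(-1/5) = 3/5 - D/5)
W(M) = -1317/5 (W(M) = -263 - (3/5 - 1/5*1) = -263 - (3/5 - 1/5) = -263 - 1*2/5 = -263 - 2/5 = -1317/5)
W(-613)/(-261283) + (-139 + 240)**2/322067 = -1317/5/(-261283) + (-139 + 240)**2/322067 = -1317/5*(-1/261283) + 101**2*(1/322067) = 1317/1306415 + 10201*(1/322067) = 1317/1306415 + 10201/322067 = 13750901654/420753159805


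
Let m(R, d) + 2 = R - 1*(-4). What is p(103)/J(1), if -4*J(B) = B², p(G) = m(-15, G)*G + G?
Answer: 4944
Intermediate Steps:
m(R, d) = 2 + R (m(R, d) = -2 + (R - 1*(-4)) = -2 + (R + 4) = -2 + (4 + R) = 2 + R)
p(G) = -12*G (p(G) = (2 - 15)*G + G = -13*G + G = -12*G)
J(B) = -B²/4
p(103)/J(1) = (-12*103)/((-¼*1²)) = -1236/((-¼*1)) = -1236/(-¼) = -1236*(-4) = 4944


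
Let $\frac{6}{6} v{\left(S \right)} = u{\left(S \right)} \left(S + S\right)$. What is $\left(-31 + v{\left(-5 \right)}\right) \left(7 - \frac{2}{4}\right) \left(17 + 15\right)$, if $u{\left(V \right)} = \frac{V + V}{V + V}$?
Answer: $-8528$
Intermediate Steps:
$u{\left(V \right)} = 1$ ($u{\left(V \right)} = \frac{2 V}{2 V} = 2 V \frac{1}{2 V} = 1$)
$v{\left(S \right)} = 2 S$ ($v{\left(S \right)} = 1 \left(S + S\right) = 1 \cdot 2 S = 2 S$)
$\left(-31 + v{\left(-5 \right)}\right) \left(7 - \frac{2}{4}\right) \left(17 + 15\right) = \left(-31 + 2 \left(-5\right)\right) \left(7 - \frac{2}{4}\right) \left(17 + 15\right) = \left(-31 - 10\right) \left(7 - \frac{1}{2}\right) 32 = - 41 \left(7 - \frac{1}{2}\right) 32 = - 41 \cdot \frac{13}{2} \cdot 32 = \left(-41\right) 208 = -8528$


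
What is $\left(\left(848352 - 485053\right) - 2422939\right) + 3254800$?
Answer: $1195160$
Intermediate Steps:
$\left(\left(848352 - 485053\right) - 2422939\right) + 3254800 = \left(363299 - 2422939\right) + 3254800 = -2059640 + 3254800 = 1195160$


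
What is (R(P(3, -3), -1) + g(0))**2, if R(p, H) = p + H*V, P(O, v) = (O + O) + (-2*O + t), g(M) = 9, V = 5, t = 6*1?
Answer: 100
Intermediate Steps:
t = 6
P(O, v) = 6 (P(O, v) = (O + O) + (-2*O + 6) = 2*O + (6 - 2*O) = 6)
R(p, H) = p + 5*H (R(p, H) = p + H*5 = p + 5*H)
(R(P(3, -3), -1) + g(0))**2 = ((6 + 5*(-1)) + 9)**2 = ((6 - 5) + 9)**2 = (1 + 9)**2 = 10**2 = 100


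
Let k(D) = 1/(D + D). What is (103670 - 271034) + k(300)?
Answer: -100418399/600 ≈ -1.6736e+5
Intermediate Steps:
k(D) = 1/(2*D)
(103670 - 271034) + k(300) = (103670 - 271034) + (½)/300 = -167364 + (½)*(1/300) = -167364 + 1/600 = -100418399/600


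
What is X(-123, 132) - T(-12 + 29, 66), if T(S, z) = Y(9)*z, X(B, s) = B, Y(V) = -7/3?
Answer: 31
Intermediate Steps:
Y(V) = -7/3 (Y(V) = -7*⅓ = -7/3)
T(S, z) = -7*z/3
X(-123, 132) - T(-12 + 29, 66) = -123 - (-7)*66/3 = -123 - 1*(-154) = -123 + 154 = 31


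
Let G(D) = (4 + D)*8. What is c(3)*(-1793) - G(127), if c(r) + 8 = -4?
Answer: 20468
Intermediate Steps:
c(r) = -12 (c(r) = -8 - 4 = -12)
G(D) = 32 + 8*D
c(3)*(-1793) - G(127) = -12*(-1793) - (32 + 8*127) = 21516 - (32 + 1016) = 21516 - 1*1048 = 21516 - 1048 = 20468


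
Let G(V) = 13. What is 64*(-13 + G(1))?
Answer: 0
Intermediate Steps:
64*(-13 + G(1)) = 64*(-13 + 13) = 64*0 = 0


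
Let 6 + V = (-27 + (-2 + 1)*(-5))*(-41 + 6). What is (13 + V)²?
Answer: 603729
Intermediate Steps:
V = 764 (V = -6 + (-27 + (-2 + 1)*(-5))*(-41 + 6) = -6 + (-27 - 1*(-5))*(-35) = -6 + (-27 + 5)*(-35) = -6 - 22*(-35) = -6 + 770 = 764)
(13 + V)² = (13 + 764)² = 777² = 603729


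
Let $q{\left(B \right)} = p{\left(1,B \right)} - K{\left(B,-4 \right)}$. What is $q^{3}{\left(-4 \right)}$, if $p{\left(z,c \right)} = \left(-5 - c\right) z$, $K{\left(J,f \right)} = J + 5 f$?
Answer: $12167$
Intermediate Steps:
$p{\left(z,c \right)} = z \left(-5 - c\right)$
$q{\left(B \right)} = 15 - 2 B$ ($q{\left(B \right)} = \left(-1\right) 1 \left(5 + B\right) - \left(B + 5 \left(-4\right)\right) = \left(-5 - B\right) - \left(B - 20\right) = \left(-5 - B\right) - \left(-20 + B\right) = 15 - 2 B$)
$q^{3}{\left(-4 \right)} = \left(15 - -8\right)^{3} = \left(15 + 8\right)^{3} = 23^{3} = 12167$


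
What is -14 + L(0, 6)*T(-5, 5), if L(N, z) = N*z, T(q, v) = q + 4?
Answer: -14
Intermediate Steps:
T(q, v) = 4 + q
-14 + L(0, 6)*T(-5, 5) = -14 + (0*6)*(4 - 5) = -14 + 0*(-1) = -14 + 0 = -14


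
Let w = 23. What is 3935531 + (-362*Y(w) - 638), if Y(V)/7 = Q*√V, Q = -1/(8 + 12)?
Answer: 3934893 + 1267*√23/10 ≈ 3.9355e+6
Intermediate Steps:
Q = -1/20 ≈ -0.050000
Y(V) = -7*√V/20 (Y(V) = 7*(-√V/20) = -7*√V/20)
3935531 + (-362*Y(w) - 638) = 3935531 + (-(-1267)*√23/10 - 638) = 3935531 + (1267*√23/10 - 638) = 3935531 + (-638 + 1267*√23/10) = 3934893 + 1267*√23/10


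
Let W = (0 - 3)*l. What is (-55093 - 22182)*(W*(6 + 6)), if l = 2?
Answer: 5563800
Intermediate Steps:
W = -6 (W = (0 - 3)*2 = -3*2 = -6)
(-55093 - 22182)*(W*(6 + 6)) = (-55093 - 22182)*(-6*(6 + 6)) = -(-463650)*12 = -77275*(-72) = 5563800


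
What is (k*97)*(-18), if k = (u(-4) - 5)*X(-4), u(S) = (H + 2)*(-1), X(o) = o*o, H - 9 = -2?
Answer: 391104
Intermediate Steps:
H = 7 (H = 9 - 2 = 7)
X(o) = o²
u(S) = -9 (u(S) = (7 + 2)*(-1) = 9*(-1) = -9)
k = -224 (k = (-9 - 5)*(-4)² = -14*16 = -224)
(k*97)*(-18) = -224*97*(-18) = -21728*(-18) = 391104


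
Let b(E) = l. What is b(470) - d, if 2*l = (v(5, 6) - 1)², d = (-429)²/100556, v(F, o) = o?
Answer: 1072909/100556 ≈ 10.670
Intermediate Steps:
d = 184041/100556 (d = 184041*(1/100556) = 184041/100556 ≈ 1.8302)
l = 25/2 (l = (6 - 1)²/2 = (½)*5² = (½)*25 = 25/2 ≈ 12.500)
b(E) = 25/2
b(470) - d = 25/2 - 1*184041/100556 = 25/2 - 184041/100556 = 1072909/100556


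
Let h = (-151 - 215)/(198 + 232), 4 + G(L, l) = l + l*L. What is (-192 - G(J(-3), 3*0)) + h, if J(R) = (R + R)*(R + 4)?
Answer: -40603/215 ≈ -188.85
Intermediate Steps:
J(R) = 2*R*(4 + R) (J(R) = (2*R)*(4 + R) = 2*R*(4 + R))
G(L, l) = -4 + l + L*l (G(L, l) = -4 + (l + l*L) = -4 + (l + L*l) = -4 + l + L*l)
h = -183/215 (h = -366/430 = -366*1/430 = -183/215 ≈ -0.85116)
(-192 - G(J(-3), 3*0)) + h = (-192 - (-4 + 3*0 + (2*(-3)*(4 - 3))*(3*0))) - 183/215 = (-192 - (-4 + 0 + (2*(-3)*1)*0)) - 183/215 = (-192 - (-4 + 0 - 6*0)) - 183/215 = (-192 - (-4 + 0 + 0)) - 183/215 = (-192 - 1*(-4)) - 183/215 = (-192 + 4) - 183/215 = -188 - 183/215 = -40603/215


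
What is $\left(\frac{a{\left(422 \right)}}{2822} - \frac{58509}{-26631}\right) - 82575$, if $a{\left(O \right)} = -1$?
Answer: $- \frac{62682501317}{759118} \approx -82573.0$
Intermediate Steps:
$\left(\frac{a{\left(422 \right)}}{2822} - \frac{58509}{-26631}\right) - 82575 = \left(- \frac{1}{2822} - \frac{58509}{-26631}\right) - 82575 = \left(\left(-1\right) \frac{1}{2822} - - \frac{591}{269}\right) - 82575 = \left(- \frac{1}{2822} + \frac{591}{269}\right) - 82575 = \frac{1667533}{759118} - 82575 = - \frac{62682501317}{759118}$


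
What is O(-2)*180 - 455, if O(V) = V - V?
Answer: -455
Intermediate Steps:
O(V) = 0
O(-2)*180 - 455 = 0*180 - 455 = 0 - 455 = -455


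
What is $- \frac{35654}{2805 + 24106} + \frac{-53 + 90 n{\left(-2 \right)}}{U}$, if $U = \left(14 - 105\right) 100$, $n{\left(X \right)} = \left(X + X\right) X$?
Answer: $- \frac{342401037}{244890100} \approx -1.3982$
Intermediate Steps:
$n{\left(X \right)} = 2 X^{2}$ ($n{\left(X \right)} = 2 X X = 2 X^{2}$)
$U = -9100$ ($U = \left(-91\right) 100 = -9100$)
$- \frac{35654}{2805 + 24106} + \frac{-53 + 90 n{\left(-2 \right)}}{U} = - \frac{35654}{2805 + 24106} + \frac{-53 + 90 \cdot 2 \left(-2\right)^{2}}{-9100} = - \frac{35654}{26911} + \left(-53 + 90 \cdot 2 \cdot 4\right) \left(- \frac{1}{9100}\right) = \left(-35654\right) \frac{1}{26911} + \left(-53 + 90 \cdot 8\right) \left(- \frac{1}{9100}\right) = - \frac{35654}{26911} + \left(-53 + 720\right) \left(- \frac{1}{9100}\right) = - \frac{35654}{26911} + 667 \left(- \frac{1}{9100}\right) = - \frac{35654}{26911} - \frac{667}{9100} = - \frac{342401037}{244890100}$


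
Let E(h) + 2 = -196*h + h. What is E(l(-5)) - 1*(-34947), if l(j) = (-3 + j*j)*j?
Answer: 56395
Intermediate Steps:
l(j) = j*(-3 + j**2) (l(j) = (-3 + j**2)*j = j*(-3 + j**2))
E(h) = -2 - 195*h (E(h) = -2 + (-196*h + h) = -2 - 195*h)
E(l(-5)) - 1*(-34947) = (-2 - (-975)*(-3 + (-5)**2)) - 1*(-34947) = (-2 - (-975)*(-3 + 25)) + 34947 = (-2 - (-975)*22) + 34947 = (-2 - 195*(-110)) + 34947 = (-2 + 21450) + 34947 = 21448 + 34947 = 56395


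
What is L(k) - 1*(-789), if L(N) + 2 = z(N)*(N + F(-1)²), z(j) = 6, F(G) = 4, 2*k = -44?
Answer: 751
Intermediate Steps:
k = -22 (k = (½)*(-44) = -22)
L(N) = 94 + 6*N (L(N) = -2 + 6*(N + 4²) = -2 + 6*(N + 16) = -2 + 6*(16 + N) = -2 + (96 + 6*N) = 94 + 6*N)
L(k) - 1*(-789) = (94 + 6*(-22)) - 1*(-789) = (94 - 132) + 789 = -38 + 789 = 751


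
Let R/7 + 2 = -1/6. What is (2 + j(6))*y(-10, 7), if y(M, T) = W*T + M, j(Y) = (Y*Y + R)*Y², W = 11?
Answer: 50384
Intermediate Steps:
R = -91/6 (R = -14 + 7*(-1/6) = -14 + 7*(-1*⅙) = -14 + 7*(-⅙) = -14 - 7/6 = -91/6 ≈ -15.167)
j(Y) = Y²*(-91/6 + Y²) (j(Y) = (Y*Y - 91/6)*Y² = (Y² - 91/6)*Y² = (-91/6 + Y²)*Y² = Y²*(-91/6 + Y²))
y(M, T) = M + 11*T (y(M, T) = 11*T + M = M + 11*T)
(2 + j(6))*y(-10, 7) = (2 + 6²*(-91/6 + 6²))*(-10 + 11*7) = (2 + 36*(-91/6 + 36))*(-10 + 77) = (2 + 36*(125/6))*67 = (2 + 750)*67 = 752*67 = 50384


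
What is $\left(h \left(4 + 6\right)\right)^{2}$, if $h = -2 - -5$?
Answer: $900$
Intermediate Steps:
$h = 3$ ($h = -2 + 5 = 3$)
$\left(h \left(4 + 6\right)\right)^{2} = \left(3 \left(4 + 6\right)\right)^{2} = \left(3 \cdot 10\right)^{2} = 30^{2} = 900$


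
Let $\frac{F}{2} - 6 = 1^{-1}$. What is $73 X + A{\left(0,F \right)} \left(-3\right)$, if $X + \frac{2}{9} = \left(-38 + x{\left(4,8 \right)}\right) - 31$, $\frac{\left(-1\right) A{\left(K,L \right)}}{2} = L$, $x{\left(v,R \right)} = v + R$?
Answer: $- \frac{36839}{9} \approx -4093.2$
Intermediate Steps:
$x{\left(v,R \right)} = R + v$
$F = 14$ ($F = 12 + \frac{2}{1} = 12 + 2 \cdot 1 = 12 + 2 = 14$)
$A{\left(K,L \right)} = - 2 L$
$X = - \frac{515}{9}$ ($X = - \frac{2}{9} + \left(\left(-38 + \left(8 + 4\right)\right) - 31\right) = - \frac{2}{9} + \left(\left(-38 + 12\right) - 31\right) = - \frac{2}{9} - 57 = - \frac{515}{9} \approx -57.222$)
$73 X + A{\left(0,F \right)} \left(-3\right) = 73 \left(- \frac{515}{9}\right) + \left(-2\right) 14 \left(-3\right) = - \frac{37595}{9} - -84 = - \frac{37595}{9} + 84 = - \frac{36839}{9}$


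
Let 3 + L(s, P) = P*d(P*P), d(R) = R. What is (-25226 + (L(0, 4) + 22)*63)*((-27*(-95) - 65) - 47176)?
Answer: 893385972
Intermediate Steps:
L(s, P) = -3 + P**3 (L(s, P) = -3 + P*(P*P) = -3 + P*P**2 = -3 + P**3)
(-25226 + (L(0, 4) + 22)*63)*((-27*(-95) - 65) - 47176) = (-25226 + ((-3 + 4**3) + 22)*63)*((-27*(-95) - 65) - 47176) = (-25226 + ((-3 + 64) + 22)*63)*((2565 - 65) - 47176) = (-25226 + (61 + 22)*63)*(2500 - 47176) = (-25226 + 83*63)*(-44676) = (-25226 + 5229)*(-44676) = -19997*(-44676) = 893385972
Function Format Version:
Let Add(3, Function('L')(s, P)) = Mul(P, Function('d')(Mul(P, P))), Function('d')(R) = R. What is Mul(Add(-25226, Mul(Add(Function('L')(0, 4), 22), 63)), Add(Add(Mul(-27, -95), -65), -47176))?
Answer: 893385972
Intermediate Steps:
Function('L')(s, P) = Add(-3, Pow(P, 3)) (Function('L')(s, P) = Add(-3, Mul(P, Mul(P, P))) = Add(-3, Mul(P, Pow(P, 2))) = Add(-3, Pow(P, 3)))
Mul(Add(-25226, Mul(Add(Function('L')(0, 4), 22), 63)), Add(Add(Mul(-27, -95), -65), -47176)) = Mul(Add(-25226, Mul(Add(Add(-3, Pow(4, 3)), 22), 63)), Add(Add(Mul(-27, -95), -65), -47176)) = Mul(Add(-25226, Mul(Add(Add(-3, 64), 22), 63)), Add(Add(2565, -65), -47176)) = Mul(Add(-25226, Mul(Add(61, 22), 63)), Add(2500, -47176)) = Mul(Add(-25226, Mul(83, 63)), -44676) = Mul(Add(-25226, 5229), -44676) = Mul(-19997, -44676) = 893385972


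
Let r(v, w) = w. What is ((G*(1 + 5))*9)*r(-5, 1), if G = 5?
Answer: 270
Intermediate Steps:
((G*(1 + 5))*9)*r(-5, 1) = ((5*(1 + 5))*9)*1 = ((5*6)*9)*1 = (30*9)*1 = 270*1 = 270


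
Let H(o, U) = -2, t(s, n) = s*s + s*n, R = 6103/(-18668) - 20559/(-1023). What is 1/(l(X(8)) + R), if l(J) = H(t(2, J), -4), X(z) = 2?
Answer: 1612/28645 ≈ 0.056275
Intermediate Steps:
R = 31869/1612 (R = 6103*(-1/18668) - 20559*(-1/1023) = -17/52 + 623/31 = 31869/1612 ≈ 19.770)
t(s, n) = s² + n*s
l(J) = -2
1/(l(X(8)) + R) = 1/(-2 + 31869/1612) = 1/(28645/1612) = 1612/28645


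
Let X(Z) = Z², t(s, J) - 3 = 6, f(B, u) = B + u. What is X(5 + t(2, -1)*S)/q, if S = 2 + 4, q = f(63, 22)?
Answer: 3481/85 ≈ 40.953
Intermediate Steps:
t(s, J) = 9 (t(s, J) = 3 + 6 = 9)
q = 85 (q = 63 + 22 = 85)
S = 6
X(5 + t(2, -1)*S)/q = (5 + 9*6)²/85 = (5 + 54)²*(1/85) = 59²*(1/85) = 3481*(1/85) = 3481/85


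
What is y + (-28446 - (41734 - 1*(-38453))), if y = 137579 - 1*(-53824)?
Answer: 82770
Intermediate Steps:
y = 191403 (y = 137579 + 53824 = 191403)
y + (-28446 - (41734 - 1*(-38453))) = 191403 + (-28446 - (41734 - 1*(-38453))) = 191403 + (-28446 - (41734 + 38453)) = 191403 + (-28446 - 1*80187) = 191403 + (-28446 - 80187) = 191403 - 108633 = 82770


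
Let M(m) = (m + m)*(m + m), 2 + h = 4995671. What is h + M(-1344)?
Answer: 12221013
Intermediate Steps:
h = 4995669 (h = -2 + 4995671 = 4995669)
M(m) = 4*m**2 (M(m) = (2*m)*(2*m) = 4*m**2)
h + M(-1344) = 4995669 + 4*(-1344)**2 = 4995669 + 4*1806336 = 4995669 + 7225344 = 12221013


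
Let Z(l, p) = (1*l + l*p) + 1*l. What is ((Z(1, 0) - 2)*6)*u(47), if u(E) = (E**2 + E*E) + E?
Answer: 0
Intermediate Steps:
Z(l, p) = 2*l + l*p (Z(l, p) = (l + l*p) + l = 2*l + l*p)
u(E) = E + 2*E**2 (u(E) = (E**2 + E**2) + E = 2*E**2 + E = E + 2*E**2)
((Z(1, 0) - 2)*6)*u(47) = ((1*(2 + 0) - 2)*6)*(47*(1 + 2*47)) = ((1*2 - 2)*6)*(47*(1 + 94)) = ((2 - 2)*6)*(47*95) = (0*6)*4465 = 0*4465 = 0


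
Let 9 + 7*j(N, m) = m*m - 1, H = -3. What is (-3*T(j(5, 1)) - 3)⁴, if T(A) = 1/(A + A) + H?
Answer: 3418801/1296 ≈ 2638.0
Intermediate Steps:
j(N, m) = -10/7 + m²/7 (j(N, m) = -9/7 + (m*m - 1)/7 = -9/7 + (m² - 1)/7 = -9/7 + (-1 + m²)/7 = -9/7 + (-⅐ + m²/7) = -10/7 + m²/7)
T(A) = -3 + 1/(2*A) (T(A) = 1/(A + A) - 3 = 1/(2*A) - 3 = -3 + 1/(2*A))
(-3*T(j(5, 1)) - 3)⁴ = (-3*(-3 + 1/(2*(-10/7 + (⅐)*1²))) - 3)⁴ = (-3*(-3 + 1/(2*(-10/7 + (⅐)*1))) - 3)⁴ = (-3*(-3 + 1/(2*(-10/7 + ⅐))) - 3)⁴ = (-3*(-3 + 1/(2*(-9/7))) - 3)⁴ = (-3*(-3 + (½)*(-7/9)) - 3)⁴ = (-3*(-3 - 7/18) - 3)⁴ = (-3*(-61/18) - 3)⁴ = (61/6 - 3)⁴ = (43/6)⁴ = 3418801/1296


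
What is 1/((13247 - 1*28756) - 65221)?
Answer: -1/80730 ≈ -1.2387e-5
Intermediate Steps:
1/((13247 - 1*28756) - 65221) = 1/((13247 - 28756) - 65221) = 1/(-15509 - 65221) = 1/(-80730) = -1/80730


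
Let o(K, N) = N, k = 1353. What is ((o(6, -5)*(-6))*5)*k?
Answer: 202950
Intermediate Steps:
((o(6, -5)*(-6))*5)*k = (-5*(-6)*5)*1353 = (30*5)*1353 = 150*1353 = 202950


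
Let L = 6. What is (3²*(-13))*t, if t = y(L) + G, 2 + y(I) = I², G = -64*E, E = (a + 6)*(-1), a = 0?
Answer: -48906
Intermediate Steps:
E = -6 (E = (0 + 6)*(-1) = 6*(-1) = -6)
G = 384 (G = -64*(-6) = 384)
y(I) = -2 + I²
t = 418 (t = (-2 + 6²) + 384 = (-2 + 36) + 384 = 34 + 384 = 418)
(3²*(-13))*t = (3²*(-13))*418 = (9*(-13))*418 = -117*418 = -48906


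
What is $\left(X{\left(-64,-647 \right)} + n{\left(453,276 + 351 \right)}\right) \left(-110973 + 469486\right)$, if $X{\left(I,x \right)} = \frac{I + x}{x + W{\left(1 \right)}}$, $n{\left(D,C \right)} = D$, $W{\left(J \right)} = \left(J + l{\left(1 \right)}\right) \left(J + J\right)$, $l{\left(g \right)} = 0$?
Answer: $\frac{35002341216}{215} \approx 1.628 \cdot 10^{8}$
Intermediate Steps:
$W{\left(J \right)} = 2 J^{2}$ ($W{\left(J \right)} = \left(J + 0\right) \left(J + J\right) = J 2 J = 2 J^{2}$)
$X{\left(I,x \right)} = \frac{I + x}{2 + x}$ ($X{\left(I,x \right)} = \frac{I + x}{x + 2 \cdot 1^{2}} = \frac{I + x}{x + 2 \cdot 1} = \frac{I + x}{x + 2} = \frac{I + x}{2 + x}$)
$\left(X{\left(-64,-647 \right)} + n{\left(453,276 + 351 \right)}\right) \left(-110973 + 469486\right) = \left(\frac{-64 - 647}{2 - 647} + 453\right) \left(-110973 + 469486\right) = \left(\frac{1}{-645} \left(-711\right) + 453\right) 358513 = \left(\left(- \frac{1}{645}\right) \left(-711\right) + 453\right) 358513 = \left(\frac{237}{215} + 453\right) 358513 = \frac{97632}{215} \cdot 358513 = \frac{35002341216}{215}$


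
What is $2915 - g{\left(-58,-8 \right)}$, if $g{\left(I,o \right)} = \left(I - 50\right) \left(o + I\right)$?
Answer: $-4213$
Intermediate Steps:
$g{\left(I,o \right)} = \left(-50 + I\right) \left(I + o\right)$
$2915 - g{\left(-58,-8 \right)} = 2915 - \left(\left(-58\right)^{2} - -2900 - -400 - -464\right) = 2915 - \left(3364 + 2900 + 400 + 464\right) = 2915 - 7128 = -4213$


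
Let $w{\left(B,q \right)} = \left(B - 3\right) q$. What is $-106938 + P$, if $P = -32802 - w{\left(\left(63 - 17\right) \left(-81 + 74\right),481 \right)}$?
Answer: $16585$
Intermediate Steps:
$w{\left(B,q \right)} = q \left(-3 + B\right)$ ($w{\left(B,q \right)} = \left(-3 + B\right) q = q \left(-3 + B\right)$)
$P = 123523$ ($P = -32802 - 481 \left(-3 + \left(63 - 17\right) \left(-81 + 74\right)\right) = -32802 - 481 \left(-3 + 46 \left(-7\right)\right) = -32802 - 481 \left(-3 - 322\right) = -32802 - 481 \left(-325\right) = -32802 - -156325 = -32802 + 156325 = 123523$)
$-106938 + P = -106938 + 123523 = 16585$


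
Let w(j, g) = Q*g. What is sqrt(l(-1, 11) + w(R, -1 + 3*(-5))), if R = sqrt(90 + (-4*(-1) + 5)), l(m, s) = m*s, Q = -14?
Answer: sqrt(213) ≈ 14.595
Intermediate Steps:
R = 3*sqrt(11) (R = sqrt(90 + (4 + 5)) = sqrt(90 + 9) = sqrt(99) = 3*sqrt(11) ≈ 9.9499)
w(j, g) = -14*g
sqrt(l(-1, 11) + w(R, -1 + 3*(-5))) = sqrt(-1*11 - 14*(-1 + 3*(-5))) = sqrt(-11 - 14*(-1 - 15)) = sqrt(-11 - 14*(-16)) = sqrt(-11 + 224) = sqrt(213)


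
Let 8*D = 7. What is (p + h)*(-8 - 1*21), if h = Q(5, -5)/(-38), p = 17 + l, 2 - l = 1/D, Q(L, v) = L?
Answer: -136735/266 ≈ -514.04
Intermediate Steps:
D = 7/8 (D = (1/8)*7 = 7/8 ≈ 0.87500)
l = 6/7 (l = 2 - 1/7/8 = 2 - 1*8/7 = 2 - 8/7 = 6/7 ≈ 0.85714)
p = 125/7 (p = 17 + 6/7 = 125/7 ≈ 17.857)
h = -5/38 (h = 5/(-38) = 5*(-1/38) = -5/38 ≈ -0.13158)
(p + h)*(-8 - 1*21) = (125/7 - 5/38)*(-8 - 1*21) = 4715*(-8 - 21)/266 = (4715/266)*(-29) = -136735/266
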